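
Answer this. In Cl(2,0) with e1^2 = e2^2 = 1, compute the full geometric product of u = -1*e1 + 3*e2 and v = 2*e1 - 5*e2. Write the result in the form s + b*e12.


Expand: (-1*e1 + 3*e2)(2*e1 - 5*e2)
= (-1)*2*e1e1 + (-1)*(-5)*e1e2 + 3*2*e2e1 + 3*(-5)*e2e2
Using e1^2 = e2^2 = 1, e2e1 = -e1e2:
Scalar part s = (-1)*2 + 3*(-5) = -2 + (-15) = -17
Bivector part b = (-1)*(-5) - 3*2 = 5 - 6 = -1
uv = -17 - 1*e12


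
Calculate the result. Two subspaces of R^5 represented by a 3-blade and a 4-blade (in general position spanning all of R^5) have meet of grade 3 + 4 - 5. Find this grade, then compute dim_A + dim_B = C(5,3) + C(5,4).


Meet grade = grade(A) + grade(B) - n
= 3 + 4 - 5 = 2
C(5,3) = 10
C(5,4) = 5
dim_A + dim_B = 10 + 5 = 15


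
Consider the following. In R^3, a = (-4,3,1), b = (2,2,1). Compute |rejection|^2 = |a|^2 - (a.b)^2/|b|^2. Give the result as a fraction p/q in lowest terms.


|a|^2 = (-4)^2 + 3^2 + 1^2 = 26
|b|^2 = 2^2 + 2^2 + 1^2 = 9
a . b = (-4)*2 + 3*2 + 1*1 = -1
(a.b)^2 = (-1)^2 = 1
|rej|^2 = 26 - 1/9
= (234 - 1)/9
= 233/9
In lowest terms: 233/9


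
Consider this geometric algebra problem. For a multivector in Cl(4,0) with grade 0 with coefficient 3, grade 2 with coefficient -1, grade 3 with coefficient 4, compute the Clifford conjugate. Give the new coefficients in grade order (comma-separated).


Clifford conjugate sign for grade k: (-1)^(k(k+1)/2)
Grade 0: (-1)^(0*1/2) = (-1)^0 = 1, coeff 3 -> 3
Grade 2: (-1)^(2*3/2) = (-1)^3 = -1, coeff -1 -> 1
Grade 3: (-1)^(3*4/2) = (-1)^6 = 1, coeff 4 -> 4
Conjugated coefficients: 3, 1, 4


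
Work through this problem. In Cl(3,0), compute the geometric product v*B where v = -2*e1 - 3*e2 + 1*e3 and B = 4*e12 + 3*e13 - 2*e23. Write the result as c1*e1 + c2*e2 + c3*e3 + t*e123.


vB has grade-1 (vector) and grade-3 (trivector) parts: vB = (v _| B) + (v ^ B).
Vector part <vB>_1:
  e1: -v2*b12 - v3*b13 = -(-3)*(4) - (1)*(3) = 9
  e2: v1*b12 - v3*b23 = (-2)*(4) - (1)*(-2) = -6
  e3: v1*b13 + v2*b23 = (-2)*(3) + (-3)*(-2) = 0
Trivector part <vB>_3:
  e123: v1*b23 - v2*b13 + v3*b12 = (-2)*(-2) - (-3)*(3) + (1)*(4) = 17
vB = 9*e1 - 6*e2 + 0*e3 + 17*e123


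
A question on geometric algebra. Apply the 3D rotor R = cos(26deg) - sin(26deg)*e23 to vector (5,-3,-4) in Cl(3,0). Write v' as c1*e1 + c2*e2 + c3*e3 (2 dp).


Rotor R = cos(26deg) - sin(26deg)*e23
Rotation angle theta = 2 * 26 = 52 degrees in the e23 plane (e2 -> e3).
The component perpendicular to the plane (e1) is invariant: v'_1 = v1 = 5.00
cos(52deg) = 0.6157, sin(52deg) = 0.7880
v'_2 = v2*cos(theta) - v3*sin(theta) = -3*0.6157 - (-4)*0.7880 = 1.31
v'_3 = v2*sin(theta) + v3*cos(theta) = -3*0.7880 + (-4)*0.6157 = -4.83
v' = 5.00*e1 + 1.31*e2 - 4.83*e3


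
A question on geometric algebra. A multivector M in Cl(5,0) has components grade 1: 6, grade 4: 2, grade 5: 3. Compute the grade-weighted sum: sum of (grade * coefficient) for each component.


Grade-weighted sum = sum of grade_k * coefficient_k
1*6 = 6
4*2 = 8
5*3 = 15
Total = 6 + 8 + 15 = 29


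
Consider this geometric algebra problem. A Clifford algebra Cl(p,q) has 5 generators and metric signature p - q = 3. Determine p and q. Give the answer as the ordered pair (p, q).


We need p + q = 5 and p - q = 3.
Adding: 2p = 5 + 3 = 8, so p = 4.
Then q = 5 - 4 = 1.
(p, q) = (4, 1)


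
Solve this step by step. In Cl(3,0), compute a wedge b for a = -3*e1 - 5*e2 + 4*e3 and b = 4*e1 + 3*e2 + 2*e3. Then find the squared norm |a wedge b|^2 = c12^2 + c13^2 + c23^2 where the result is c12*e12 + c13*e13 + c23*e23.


a wedge b = (a1*b2 - a2*b1)*e12 + (a1*b3 - a3*b1)*e13 + (a2*b3 - a3*b2)*e23
e12 coeff: (-3)*3 - (-5)*4 = -9 - (-20) = 11
e13 coeff: (-3)*2 - 4*4 = -6 - 16 = -22
e23 coeff: (-5)*2 - 4*3 = -10 - 12 = -22
|a wedge b|^2 = 11^2 + (-22)^2 + (-22)^2
= 121 + 484 + 484
= 1089


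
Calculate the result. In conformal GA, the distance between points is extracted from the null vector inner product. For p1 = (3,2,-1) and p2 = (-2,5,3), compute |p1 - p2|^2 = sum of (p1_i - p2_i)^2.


p1 - p2 = (5, -3, -4)
|p1 - p2|^2 = 5^2 + (-3)^2 + (-4)^2
= 25 + 9 + 16
= 50


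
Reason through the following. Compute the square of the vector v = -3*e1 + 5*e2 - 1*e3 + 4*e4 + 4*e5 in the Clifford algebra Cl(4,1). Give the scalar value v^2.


v^2 = sum of c_i^2 * e_i^2
Positive signature terms (e_i^2 = +1): (-3)^2 + 5^2 + (-1)^2 + 4^2 = 51
Negative signature terms (e_j^2 = -1): 4^2 = 16
v^2 = 51 - 16 = 35


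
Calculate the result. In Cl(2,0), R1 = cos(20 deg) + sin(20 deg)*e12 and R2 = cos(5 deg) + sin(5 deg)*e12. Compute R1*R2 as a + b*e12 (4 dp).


Same-plane rotors commute and their half-angles add:
R1*R2 = cos(a1 + a2) + sin(a1 + a2)*e12.
a1 + a2 = 20 + 5 = 25 deg
cos(25 deg) = 0.9063
sin(25 deg) = 0.4226
R1*R2 = 0.9063 + 0.4226*e12


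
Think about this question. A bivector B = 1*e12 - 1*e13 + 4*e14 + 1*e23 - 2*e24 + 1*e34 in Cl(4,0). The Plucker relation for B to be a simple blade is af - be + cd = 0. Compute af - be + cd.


Plucker relation: af - be + cd
a*f = 1*1 = 1
b*e = (-1)*(-2) = 2
c*d = 4*1 = 4
af - be + cd = 1 - 2 + 4
= 3


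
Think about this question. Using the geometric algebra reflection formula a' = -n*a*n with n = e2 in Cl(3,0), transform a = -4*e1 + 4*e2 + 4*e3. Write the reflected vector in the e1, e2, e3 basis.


Reflection formula: a' = -n*a*n, with n = e2 (unit vector, n^2 = 1).
For reflection through hyperplane perp to e2:
The component along e2 flips sign, others stay.
a = (-4, 4, 4)
a' = (-4, -4, 4)
a' = -4*e1 - 4*e2 + 4*e3


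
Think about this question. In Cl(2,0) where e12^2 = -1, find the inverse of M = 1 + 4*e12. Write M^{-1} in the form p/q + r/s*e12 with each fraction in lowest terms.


M = 1 + 4*e12, where e12^2 = -1.
Since M commutes with its reverse ~M = a - b*e12, M * ~M = a^2 - b^2*e12^2 = a^2 + b^2.
So M^{-1} = ~M / (a^2 + b^2) = (a - b*e12)/(a^2 + b^2).
a^2 + b^2 = 1 + 16 = 17
Scalar part = 1/17 = 1/17
Bivector coeff = -4/17 = -4/17
M^{-1} = 1/17 - 4/17*e12


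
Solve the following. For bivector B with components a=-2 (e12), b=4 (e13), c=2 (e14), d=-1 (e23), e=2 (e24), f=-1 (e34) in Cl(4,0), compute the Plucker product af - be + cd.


Plucker relation: af - be + cd
a*f = (-2)*(-1) = 2
b*e = 4*2 = 8
c*d = 2*(-1) = -2
af - be + cd = 2 - 8 + (-2)
= -8


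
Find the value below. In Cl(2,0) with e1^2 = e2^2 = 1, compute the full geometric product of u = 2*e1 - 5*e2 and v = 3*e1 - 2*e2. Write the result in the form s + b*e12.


Expand: (2*e1 - 5*e2)(3*e1 - 2*e2)
= 2*3*e1e1 + 2*(-2)*e1e2 + (-5)*3*e2e1 + (-5)*(-2)*e2e2
Using e1^2 = e2^2 = 1, e2e1 = -e1e2:
Scalar part s = 2*3 + (-5)*(-2) = 6 + 10 = 16
Bivector part b = 2*(-2) - (-5)*3 = -4 - (-15) = 11
uv = 16 + 11*e12


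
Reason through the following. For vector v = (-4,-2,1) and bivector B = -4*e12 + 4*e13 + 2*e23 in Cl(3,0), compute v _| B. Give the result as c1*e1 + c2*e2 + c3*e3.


Left contraction v _| B = <vB>_1 (grade-1 part of the geometric product vB).
Using e1_|e12 = e2, e2_|e12 = -e1, e1_|e13 = e3, e3_|e13 = -e1, e2_|e23 = e3, e3_|e23 = -e2:
e1 coeff: -v2*b12 - v3*b13 = -(-2)*(-4) - (1)*(4) = -12
e2 coeff: v1*b12 - v3*b23 = (-4)*(-4) - (1)*(2) = 14
e3 coeff: v1*b13 + v2*b23 = (-4)*(4) + (-2)*(2) = -20
v _| B = -12*e1 + 14*e2 - 20*e3


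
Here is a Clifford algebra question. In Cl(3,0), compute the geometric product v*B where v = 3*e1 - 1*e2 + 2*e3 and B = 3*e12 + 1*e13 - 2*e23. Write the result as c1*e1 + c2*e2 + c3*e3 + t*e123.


vB has grade-1 (vector) and grade-3 (trivector) parts: vB = (v _| B) + (v ^ B).
Vector part <vB>_1:
  e1: -v2*b12 - v3*b13 = -(-1)*(3) - (2)*(1) = 1
  e2: v1*b12 - v3*b23 = (3)*(3) - (2)*(-2) = 13
  e3: v1*b13 + v2*b23 = (3)*(1) + (-1)*(-2) = 5
Trivector part <vB>_3:
  e123: v1*b23 - v2*b13 + v3*b12 = (3)*(-2) - (-1)*(1) + (2)*(3) = 1
vB = 1*e1 + 13*e2 + 5*e3 + 1*e123


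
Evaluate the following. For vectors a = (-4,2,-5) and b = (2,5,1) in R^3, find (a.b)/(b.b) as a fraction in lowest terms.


Projection coefficient = (a . b) / (b . b)
a . b = (-4)*2 + 2*5 + (-5)*1
= -8 + 10 + (-5) = -3
b . b = 2^2 + 5^2 + 1^2
= 4 + 25 + 1 = 30
Coefficient = -3/30
In lowest terms: -1/10


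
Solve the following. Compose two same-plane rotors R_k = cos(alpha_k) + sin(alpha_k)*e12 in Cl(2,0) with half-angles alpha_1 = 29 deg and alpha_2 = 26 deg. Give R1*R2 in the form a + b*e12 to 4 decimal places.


Same-plane rotors commute and their half-angles add:
R1*R2 = cos(a1 + a2) + sin(a1 + a2)*e12.
a1 + a2 = 29 + 26 = 55 deg
cos(55 deg) = 0.5736
sin(55 deg) = 0.8192
R1*R2 = 0.5736 + 0.8192*e12


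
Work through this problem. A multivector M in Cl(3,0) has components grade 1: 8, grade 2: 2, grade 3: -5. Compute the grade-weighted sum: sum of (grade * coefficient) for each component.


Grade-weighted sum = sum of grade_k * coefficient_k
1*8 = 8
2*2 = 4
3*(-5) = -15
Total = 8 + 4 + (-15) = -3


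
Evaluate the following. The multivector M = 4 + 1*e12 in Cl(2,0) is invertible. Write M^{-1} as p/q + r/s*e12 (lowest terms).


M = 4 + 1*e12, where e12^2 = -1.
Since M commutes with its reverse ~M = a - b*e12, M * ~M = a^2 - b^2*e12^2 = a^2 + b^2.
So M^{-1} = ~M / (a^2 + b^2) = (a - b*e12)/(a^2 + b^2).
a^2 + b^2 = 16 + 1 = 17
Scalar part = 4/17 = 4/17
Bivector coeff = -1/17 = -1/17
M^{-1} = 4/17 - 1/17*e12


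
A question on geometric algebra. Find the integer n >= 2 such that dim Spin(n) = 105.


dim Spin(n) = dim so(n) = n(n-1)/2.
Solve n(n-1)/2 = 105, i.e. n^2 - n - 210 = 0.
Discriminant = 1 + 8*105 = 841
n = (1 + sqrt(841))/2 = (1 + 29)/2 = 15


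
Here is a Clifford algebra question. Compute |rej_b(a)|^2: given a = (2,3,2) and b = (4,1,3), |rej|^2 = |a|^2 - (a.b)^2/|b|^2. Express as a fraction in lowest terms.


|a|^2 = 2^2 + 3^2 + 2^2 = 17
|b|^2 = 4^2 + 1^2 + 3^2 = 26
a . b = 2*4 + 3*1 + 2*3 = 17
(a.b)^2 = 17^2 = 289
|rej|^2 = 17 - 289/26
= (442 - 289)/26
= 153/26
In lowest terms: 153/26


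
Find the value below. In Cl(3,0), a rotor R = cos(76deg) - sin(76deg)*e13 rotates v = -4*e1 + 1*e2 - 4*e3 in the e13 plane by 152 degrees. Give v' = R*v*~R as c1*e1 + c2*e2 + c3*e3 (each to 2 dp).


Rotor R = cos(76deg) - sin(76deg)*e13
Rotation angle theta = 2 * 76 = 152 degrees in the e13 plane (e1 -> e3).
The component perpendicular to the plane (e2) is invariant: v'_2 = v2 = 1.00
cos(152deg) = -0.8829, sin(152deg) = 0.4695
v'_1 = v1*cos(theta) - v3*sin(theta) = -4*(-0.8829) - (-4)*0.4695 = 5.41
v'_3 = v1*sin(theta) + v3*cos(theta) = -4*0.4695 + (-4)*(-0.8829) = 1.65
v' = 5.41*e1 + 1.00*e2 + 1.65*e3


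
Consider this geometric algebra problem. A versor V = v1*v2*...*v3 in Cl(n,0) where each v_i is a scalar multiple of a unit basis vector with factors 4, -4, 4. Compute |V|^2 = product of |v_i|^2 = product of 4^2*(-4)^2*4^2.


Each vector v_i has |v_i|^2 = s_i^2
Squared scales: 4^2 = 16, (-4)^2 = 16, 4^2 = 16
|V|^2 = 16 * 16 * 16
= 4096


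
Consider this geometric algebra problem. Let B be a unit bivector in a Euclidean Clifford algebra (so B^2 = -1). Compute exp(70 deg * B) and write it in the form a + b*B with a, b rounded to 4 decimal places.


For a unit bivector B with B^2 = -1, the exponential series gives
e^(theta*B) = cos(theta) + sin(theta)*B (the GA analogue of Euler's formula).
theta = 70 degrees = 1.22173 rad
cos(70 deg) = 0.3420
sin(70 deg) = 0.9397
exp(theta*B) = 0.3420 + 0.9397*B


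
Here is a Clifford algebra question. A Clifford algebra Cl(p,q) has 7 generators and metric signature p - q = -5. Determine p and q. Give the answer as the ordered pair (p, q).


We need p + q = 7 and p - q = -5.
Adding: 2p = 7 + (-5) = 2, so p = 1.
Then q = 7 - 1 = 6.
(p, q) = (1, 6)


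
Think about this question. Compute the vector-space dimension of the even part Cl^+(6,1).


Even subalgebra dimension = 2^(n-1)
n = 6 + 1 = 7
2^(7 - 1) = 2^6 = 64
Verification: sum of C(7,k) for even k = 1 + 21 + 35 + 7 = 64
Result = 64


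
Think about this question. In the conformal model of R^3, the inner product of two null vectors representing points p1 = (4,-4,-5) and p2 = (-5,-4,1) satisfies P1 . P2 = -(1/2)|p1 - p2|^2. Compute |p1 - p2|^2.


p1 - p2 = (9, 0, -6)
|p1 - p2|^2 = 9^2 + 0^2 + (-6)^2
= 81 + 0 + 36
= 117


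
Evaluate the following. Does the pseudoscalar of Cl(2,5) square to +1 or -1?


The pseudoscalar I = e1...e_n (product of all n generators) of Cl(p,q) satisfies I^2 = (-1)^(q + n(n-1)/2).
p = 2, q = 5, n = p + q = 7
n(n-1)/2 = 7 * 6 / 2 = 21
Exponent = q + n(n-1)/2 = 5 + 21 = 26
I^2 = (-1)^26 = +1


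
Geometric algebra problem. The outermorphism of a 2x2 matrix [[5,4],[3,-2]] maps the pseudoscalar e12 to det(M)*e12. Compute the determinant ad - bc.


The outermorphism of a linear map f sends e1^e2 to f(e1)^f(e2).
f(e1) = 5*e1 + 3*e2
f(e2) = 4*e1 - 2*e2
f(e1) ^ f(e2) = (5*e1 + 3*e2) ^ (4*e1 - 2*e2)
= 5*(-2)*e12 + 3*4*e21
= (-10 - 12)*e12
= -22*e12
Coefficient = -22


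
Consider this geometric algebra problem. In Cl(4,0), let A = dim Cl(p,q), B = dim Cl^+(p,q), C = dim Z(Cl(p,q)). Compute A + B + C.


n = 4 + 0 = 4
Total dim = 2^4 = 16
Even subalgebra dim = 2^3 = 8
n is even, so center dim = 1
Sum = 16 + 8 + 1 = 25


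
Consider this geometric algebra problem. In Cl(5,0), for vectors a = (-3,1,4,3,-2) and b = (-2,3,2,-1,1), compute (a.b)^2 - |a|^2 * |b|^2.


a . b = (-3)*(-2) + 1*3 + 4*2 + 3*(-1) + (-2)*1
= 6 + 3 + 8 + (-3) + (-2) = 12
|a|^2 = (-3)^2 + 1^2 + 4^2 + 3^2 + (-2)^2 = 39
|b|^2 = (-2)^2 + 3^2 + 2^2 + (-1)^2 + 1^2 = 19
(a.b)^2 = 12^2 = 144
|a|^2 * |b|^2 = 39 * 19 = 741
Result = 144 - 741 = -597


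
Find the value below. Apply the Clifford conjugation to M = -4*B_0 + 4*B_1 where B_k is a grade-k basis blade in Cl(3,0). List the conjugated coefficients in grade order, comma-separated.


Clifford conjugate sign for grade k: (-1)^(k(k+1)/2)
Grade 0: (-1)^(0*1/2) = (-1)^0 = 1, coeff -4 -> -4
Grade 1: (-1)^(1*2/2) = (-1)^1 = -1, coeff 4 -> -4
Conjugated coefficients: -4, -4


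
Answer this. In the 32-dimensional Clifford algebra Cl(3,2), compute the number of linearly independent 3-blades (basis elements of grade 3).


Number of grade-k basis blades in Cl(p,q) with n = p + q is C(n, k).
n = 3 + 2 = 5
C(5, 3) = 5! / (3! * 2!)
= 120 / (6 * 2)
= 10


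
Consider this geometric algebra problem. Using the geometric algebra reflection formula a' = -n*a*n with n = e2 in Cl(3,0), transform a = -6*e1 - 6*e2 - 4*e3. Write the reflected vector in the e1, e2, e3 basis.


Reflection formula: a' = -n*a*n, with n = e2 (unit vector, n^2 = 1).
For reflection through hyperplane perp to e2:
The component along e2 flips sign, others stay.
a = (-6, -6, -4)
a' = (-6, 6, -4)
a' = -6*e1 + 6*e2 - 4*e3


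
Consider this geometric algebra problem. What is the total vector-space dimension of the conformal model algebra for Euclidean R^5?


The conformal model of R^5 uses Cl(6,1): the 5 Euclidean generators plus two extra orthogonal generators e+ (e+^2 = +1) and e- (e-^2 = -1), from which the null vectors e0, einf are built.
Number of generators m = 5 + 2 = 7.
dim Cl(p,q) = 2^m = 2^7 = 128


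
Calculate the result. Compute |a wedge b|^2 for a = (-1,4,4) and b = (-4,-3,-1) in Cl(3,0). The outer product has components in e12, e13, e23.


a wedge b = (a1*b2 - a2*b1)*e12 + (a1*b3 - a3*b1)*e13 + (a2*b3 - a3*b2)*e23
e12 coeff: (-1)*(-3) - 4*(-4) = 3 - (-16) = 19
e13 coeff: (-1)*(-1) - 4*(-4) = 1 - (-16) = 17
e23 coeff: 4*(-1) - 4*(-3) = -4 - (-12) = 8
|a wedge b|^2 = 19^2 + 17^2 + 8^2
= 361 + 289 + 64
= 714


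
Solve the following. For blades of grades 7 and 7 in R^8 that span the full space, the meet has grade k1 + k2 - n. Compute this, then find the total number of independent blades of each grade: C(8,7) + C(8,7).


Meet grade = grade(A) + grade(B) - n
= 7 + 7 - 8 = 6
C(8,7) = 8
C(8,7) = 8
dim_A + dim_B = 8 + 8 = 16


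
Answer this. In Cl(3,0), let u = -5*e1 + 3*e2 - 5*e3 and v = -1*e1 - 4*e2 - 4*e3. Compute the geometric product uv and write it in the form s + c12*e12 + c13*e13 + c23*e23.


In Cl(3,0): e_i^2 = 1, e_ie_j = -e_je_i for i != j.
Scalar part = u . v = (-5)*(-1) + 3*(-4) + (-5)*(-4)
= 5 + (-12) + 20 = 13
e12 coeff = (-5)*(-4) - 3*(-1) = 20 - (-3) = 23
e13 coeff = (-5)*(-4) - (-5)*(-1) = 20 - 5 = 15
e23 coeff = 3*(-4) - (-5)*(-4) = -12 - 20 = -32
uv = 13 + 23*e12 + 15*e13 - 32*e23


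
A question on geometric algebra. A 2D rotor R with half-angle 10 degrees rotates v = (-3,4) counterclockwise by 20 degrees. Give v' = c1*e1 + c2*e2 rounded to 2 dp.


Rotor R = cos(10deg) - sin(10deg)*e12
Rotation angle theta = 2 * 10 = 20 degrees
v' = R*v*~R rotates v by theta.
cos(20deg) = 0.9397, sin(20deg) = 0.3420
v'_1 = -3*cos(20deg) - 4*sin(20deg)
= -3*0.9397 - 4*0.3420
= -4.19
v'_2 = -3*sin(20deg) + 4*cos(20deg)
= -3*0.3420 + 4*0.9397
= 2.73
v' = -4.19*e1 + 2.73*e2


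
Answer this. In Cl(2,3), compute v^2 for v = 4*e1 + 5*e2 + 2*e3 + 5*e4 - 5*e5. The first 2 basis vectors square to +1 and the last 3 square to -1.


v^2 = sum of c_i^2 * e_i^2
Positive signature terms (e_i^2 = +1): 4^2 + 5^2 = 41
Negative signature terms (e_j^2 = -1): 2^2 + 5^2 + (-5)^2 = 54
v^2 = 41 - 54 = -13


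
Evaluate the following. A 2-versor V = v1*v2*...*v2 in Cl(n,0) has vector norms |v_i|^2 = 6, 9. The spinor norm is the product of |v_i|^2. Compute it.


Spinor norm N(V) = |v1|^2 * |v2|^2 * ... * |v2|^2
= 6 * 9
Running product: 6, 54
N(V) = 54


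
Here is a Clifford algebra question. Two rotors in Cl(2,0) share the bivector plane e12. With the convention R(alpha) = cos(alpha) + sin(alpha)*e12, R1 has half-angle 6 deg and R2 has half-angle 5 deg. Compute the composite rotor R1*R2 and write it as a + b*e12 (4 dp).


Same-plane rotors commute and their half-angles add:
R1*R2 = cos(a1 + a2) + sin(a1 + a2)*e12.
a1 + a2 = 6 + 5 = 11 deg
cos(11 deg) = 0.9816
sin(11 deg) = 0.1908
R1*R2 = 0.9816 + 0.1908*e12


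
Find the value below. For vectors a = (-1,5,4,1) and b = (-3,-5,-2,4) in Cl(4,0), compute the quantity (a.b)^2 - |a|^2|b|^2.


a . b = (-1)*(-3) + 5*(-5) + 4*(-2) + 1*4
= 3 + (-25) + (-8) + 4 = -26
|a|^2 = (-1)^2 + 5^2 + 4^2 + 1^2 = 43
|b|^2 = (-3)^2 + (-5)^2 + (-2)^2 + 4^2 = 54
(a.b)^2 = (-26)^2 = 676
|a|^2 * |b|^2 = 43 * 54 = 2322
Result = 676 - 2322 = -1646


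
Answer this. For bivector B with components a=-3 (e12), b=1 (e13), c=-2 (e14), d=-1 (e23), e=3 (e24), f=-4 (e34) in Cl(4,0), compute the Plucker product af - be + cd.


Plucker relation: af - be + cd
a*f = (-3)*(-4) = 12
b*e = 1*3 = 3
c*d = (-2)*(-1) = 2
af - be + cd = 12 - 3 + 2
= 11


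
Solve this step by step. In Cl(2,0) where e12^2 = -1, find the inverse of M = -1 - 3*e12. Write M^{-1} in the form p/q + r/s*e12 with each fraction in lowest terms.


M = -1 - 3*e12, where e12^2 = -1.
Since M commutes with its reverse ~M = a - b*e12, M * ~M = a^2 - b^2*e12^2 = a^2 + b^2.
So M^{-1} = ~M / (a^2 + b^2) = (a - b*e12)/(a^2 + b^2).
a^2 + b^2 = 1 + 9 = 10
Scalar part = -1/10 = -1/10
Bivector coeff = 3/10 = 3/10
M^{-1} = -1/10 + 3/10*e12


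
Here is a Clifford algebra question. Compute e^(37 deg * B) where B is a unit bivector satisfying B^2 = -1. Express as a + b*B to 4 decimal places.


For a unit bivector B with B^2 = -1, the exponential series gives
e^(theta*B) = cos(theta) + sin(theta)*B (the GA analogue of Euler's formula).
theta = 37 degrees = 0.645772 rad
cos(37 deg) = 0.7986
sin(37 deg) = 0.6018
exp(theta*B) = 0.7986 + 0.6018*B


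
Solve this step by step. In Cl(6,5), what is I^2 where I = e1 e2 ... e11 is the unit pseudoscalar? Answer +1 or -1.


The pseudoscalar I = e1...e_n (product of all n generators) of Cl(p,q) satisfies I^2 = (-1)^(q + n(n-1)/2).
p = 6, q = 5, n = p + q = 11
n(n-1)/2 = 11 * 10 / 2 = 55
Exponent = q + n(n-1)/2 = 5 + 55 = 60
I^2 = (-1)^60 = +1


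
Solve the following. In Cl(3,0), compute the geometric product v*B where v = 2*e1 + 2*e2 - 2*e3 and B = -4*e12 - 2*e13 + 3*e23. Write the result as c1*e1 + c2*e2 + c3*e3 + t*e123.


vB has grade-1 (vector) and grade-3 (trivector) parts: vB = (v _| B) + (v ^ B).
Vector part <vB>_1:
  e1: -v2*b12 - v3*b13 = -(2)*(-4) - (-2)*(-2) = 4
  e2: v1*b12 - v3*b23 = (2)*(-4) - (-2)*(3) = -2
  e3: v1*b13 + v2*b23 = (2)*(-2) + (2)*(3) = 2
Trivector part <vB>_3:
  e123: v1*b23 - v2*b13 + v3*b12 = (2)*(3) - (2)*(-2) + (-2)*(-4) = 18
vB = 4*e1 - 2*e2 + 2*e3 + 18*e123


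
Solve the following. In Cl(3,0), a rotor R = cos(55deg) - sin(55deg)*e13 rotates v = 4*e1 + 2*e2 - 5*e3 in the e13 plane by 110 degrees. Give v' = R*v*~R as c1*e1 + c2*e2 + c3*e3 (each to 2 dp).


Rotor R = cos(55deg) - sin(55deg)*e13
Rotation angle theta = 2 * 55 = 110 degrees in the e13 plane (e1 -> e3).
The component perpendicular to the plane (e2) is invariant: v'_2 = v2 = 2.00
cos(110deg) = -0.3420, sin(110deg) = 0.9397
v'_1 = v1*cos(theta) - v3*sin(theta) = 4*(-0.3420) - (-5)*0.9397 = 3.33
v'_3 = v1*sin(theta) + v3*cos(theta) = 4*0.9397 + (-5)*(-0.3420) = 5.47
v' = 3.33*e1 + 2.00*e2 + 5.47*e3


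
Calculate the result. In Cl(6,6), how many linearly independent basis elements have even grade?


Even subalgebra dimension = 2^(n-1)
n = 6 + 6 = 12
2^(12 - 1) = 2^11 = 2048
Verification: sum of C(12,k) for even k = 1 + 66 + 495 + 924 + 495 + 66 + 1 = 2048
Result = 2048


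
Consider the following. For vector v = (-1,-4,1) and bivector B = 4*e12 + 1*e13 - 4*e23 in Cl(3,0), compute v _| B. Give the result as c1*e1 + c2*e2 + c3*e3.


Left contraction v _| B = <vB>_1 (grade-1 part of the geometric product vB).
Using e1_|e12 = e2, e2_|e12 = -e1, e1_|e13 = e3, e3_|e13 = -e1, e2_|e23 = e3, e3_|e23 = -e2:
e1 coeff: -v2*b12 - v3*b13 = -(-4)*(4) - (1)*(1) = 15
e2 coeff: v1*b12 - v3*b23 = (-1)*(4) - (1)*(-4) = 0
e3 coeff: v1*b13 + v2*b23 = (-1)*(1) + (-4)*(-4) = 15
v _| B = 15*e1 + 0*e2 + 15*e3


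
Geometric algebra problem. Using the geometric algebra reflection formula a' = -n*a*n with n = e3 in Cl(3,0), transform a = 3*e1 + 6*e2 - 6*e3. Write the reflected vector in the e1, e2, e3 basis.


Reflection formula: a' = -n*a*n, with n = e3 (unit vector, n^2 = 1).
For reflection through hyperplane perp to e3:
The component along e3 flips sign, others stay.
a = (3, 6, -6)
a' = (3, 6, 6)
a' = 3*e1 + 6*e2 + 6*e3


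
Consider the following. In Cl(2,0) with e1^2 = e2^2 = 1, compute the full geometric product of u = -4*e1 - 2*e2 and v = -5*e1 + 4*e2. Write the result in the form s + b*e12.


Expand: (-4*e1 - 2*e2)(-5*e1 + 4*e2)
= (-4)*(-5)*e1e1 + (-4)*4*e1e2 + (-2)*(-5)*e2e1 + (-2)*4*e2e2
Using e1^2 = e2^2 = 1, e2e1 = -e1e2:
Scalar part s = (-4)*(-5) + (-2)*4 = 20 + (-8) = 12
Bivector part b = (-4)*4 - (-2)*(-5) = -16 - 10 = -26
uv = 12 - 26*e12


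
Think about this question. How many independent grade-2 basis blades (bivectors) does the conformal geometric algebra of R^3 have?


The conformal model of R^3 uses Cl(4,1) with m = 3 + 2 = 5 generators.
Number of grade-2 blades = C(m, 2) = C(5, 2)
= 5*4/2 = 10


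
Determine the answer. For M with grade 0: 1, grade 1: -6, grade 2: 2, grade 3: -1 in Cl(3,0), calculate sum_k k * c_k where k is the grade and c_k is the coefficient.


Grade-weighted sum = sum of grade_k * coefficient_k
0*1 = 0
1*(-6) = -6
2*2 = 4
3*(-1) = -3
Total = 0 + (-6) + 4 + (-3) = -5


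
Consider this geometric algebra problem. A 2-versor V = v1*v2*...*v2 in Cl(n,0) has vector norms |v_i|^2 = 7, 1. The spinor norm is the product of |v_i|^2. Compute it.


Spinor norm N(V) = |v1|^2 * |v2|^2 * ... * |v2|^2
= 7 * 1
Running product: 7, 7
N(V) = 7


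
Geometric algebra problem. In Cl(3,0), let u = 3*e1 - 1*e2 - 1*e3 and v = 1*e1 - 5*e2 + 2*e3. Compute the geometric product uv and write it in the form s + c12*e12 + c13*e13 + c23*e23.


In Cl(3,0): e_i^2 = 1, e_ie_j = -e_je_i for i != j.
Scalar part = u . v = 3*1 + (-1)*(-5) + (-1)*2
= 3 + 5 + (-2) = 6
e12 coeff = 3*(-5) - (-1)*1 = -15 - (-1) = -14
e13 coeff = 3*2 - (-1)*1 = 6 - (-1) = 7
e23 coeff = (-1)*2 - (-1)*(-5) = -2 - 5 = -7
uv = 6 - 14*e12 + 7*e13 - 7*e23


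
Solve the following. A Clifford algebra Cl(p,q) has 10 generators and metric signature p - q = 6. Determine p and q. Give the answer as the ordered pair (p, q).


We need p + q = 10 and p - q = 6.
Adding: 2p = 10 + 6 = 16, so p = 8.
Then q = 10 - 8 = 2.
(p, q) = (8, 2)


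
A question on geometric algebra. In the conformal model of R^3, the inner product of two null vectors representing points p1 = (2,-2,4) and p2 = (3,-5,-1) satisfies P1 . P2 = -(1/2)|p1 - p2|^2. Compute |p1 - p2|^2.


p1 - p2 = (-1, 3, 5)
|p1 - p2|^2 = (-1)^2 + 3^2 + 5^2
= 1 + 9 + 25
= 35


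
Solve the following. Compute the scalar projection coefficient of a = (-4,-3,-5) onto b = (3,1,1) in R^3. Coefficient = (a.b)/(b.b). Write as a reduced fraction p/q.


Projection coefficient = (a . b) / (b . b)
a . b = (-4)*3 + (-3)*1 + (-5)*1
= -12 + (-3) + (-5) = -20
b . b = 3^2 + 1^2 + 1^2
= 9 + 1 + 1 = 11
Coefficient = -20/11
In lowest terms: -20/11


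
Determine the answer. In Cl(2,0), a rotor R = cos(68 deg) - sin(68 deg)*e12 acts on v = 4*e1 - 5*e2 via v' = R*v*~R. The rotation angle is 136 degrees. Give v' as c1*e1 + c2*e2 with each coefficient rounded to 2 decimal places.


Rotor R = cos(68deg) - sin(68deg)*e12
Rotation angle theta = 2 * 68 = 136 degrees
v' = R*v*~R rotates v by theta.
cos(136deg) = -0.7193, sin(136deg) = 0.6947
v'_1 = 4*cos(136deg) - (-5)*sin(136deg)
= 4*(-0.7193) - (-5)*0.6947
= 0.60
v'_2 = 4*sin(136deg) + (-5)*cos(136deg)
= 4*0.6947 + (-5)*(-0.7193)
= 6.38
v' = 0.60*e1 + 6.38*e2


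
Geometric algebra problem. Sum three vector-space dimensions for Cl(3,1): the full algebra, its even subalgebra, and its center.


n = 3 + 1 = 4
Total dim = 2^4 = 16
Even subalgebra dim = 2^3 = 8
n is even, so center dim = 1
Sum = 16 + 8 + 1 = 25


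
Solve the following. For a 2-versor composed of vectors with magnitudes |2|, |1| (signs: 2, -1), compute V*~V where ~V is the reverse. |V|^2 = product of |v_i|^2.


Each vector v_i has |v_i|^2 = s_i^2
Squared scales: 2^2 = 4, (-1)^2 = 1
|V|^2 = 4 * 1
= 4


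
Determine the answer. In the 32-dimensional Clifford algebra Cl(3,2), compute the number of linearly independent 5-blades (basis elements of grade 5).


Number of grade-k basis blades in Cl(p,q) with n = p + q is C(n, k).
n = 3 + 2 = 5
C(5, 5) = 5! / (5! * 0!)
= 120 / (120 * 1)
= 1


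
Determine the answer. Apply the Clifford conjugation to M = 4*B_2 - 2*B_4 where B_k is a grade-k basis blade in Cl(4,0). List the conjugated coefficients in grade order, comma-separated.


Clifford conjugate sign for grade k: (-1)^(k(k+1)/2)
Grade 2: (-1)^(2*3/2) = (-1)^3 = -1, coeff 4 -> -4
Grade 4: (-1)^(4*5/2) = (-1)^10 = 1, coeff -2 -> -2
Conjugated coefficients: -4, -2


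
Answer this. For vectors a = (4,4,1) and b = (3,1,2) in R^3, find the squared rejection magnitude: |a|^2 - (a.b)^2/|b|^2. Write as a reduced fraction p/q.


|a|^2 = 4^2 + 4^2 + 1^2 = 33
|b|^2 = 3^2 + 1^2 + 2^2 = 14
a . b = 4*3 + 4*1 + 1*2 = 18
(a.b)^2 = 18^2 = 324
|rej|^2 = 33 - 324/14
= (462 - 324)/14
= 138/14
In lowest terms: 69/7


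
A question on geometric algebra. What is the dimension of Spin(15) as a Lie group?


Spin(n) double-covers SO(n); both have Lie algebra so(n) of dimension n(n-1)/2.
n = 15
n(n-1) = 15 * 14 = 210
dim Spin(15) = 210/2 = 105


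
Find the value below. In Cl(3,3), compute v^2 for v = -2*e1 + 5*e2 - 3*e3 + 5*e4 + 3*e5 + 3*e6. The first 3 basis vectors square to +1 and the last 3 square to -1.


v^2 = sum of c_i^2 * e_i^2
Positive signature terms (e_i^2 = +1): (-2)^2 + 5^2 + (-3)^2 = 38
Negative signature terms (e_j^2 = -1): 5^2 + 3^2 + 3^2 = 43
v^2 = 38 - 43 = -5


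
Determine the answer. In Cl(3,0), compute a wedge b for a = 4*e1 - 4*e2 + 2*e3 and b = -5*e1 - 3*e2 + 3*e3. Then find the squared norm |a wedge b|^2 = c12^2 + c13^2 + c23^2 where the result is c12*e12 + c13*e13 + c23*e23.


a wedge b = (a1*b2 - a2*b1)*e12 + (a1*b3 - a3*b1)*e13 + (a2*b3 - a3*b2)*e23
e12 coeff: 4*(-3) - (-4)*(-5) = -12 - 20 = -32
e13 coeff: 4*3 - 2*(-5) = 12 - (-10) = 22
e23 coeff: (-4)*3 - 2*(-3) = -12 - (-6) = -6
|a wedge b|^2 = (-32)^2 + 22^2 + (-6)^2
= 1024 + 484 + 36
= 1544


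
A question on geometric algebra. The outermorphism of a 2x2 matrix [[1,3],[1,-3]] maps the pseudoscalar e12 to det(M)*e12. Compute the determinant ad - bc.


The outermorphism of a linear map f sends e1^e2 to f(e1)^f(e2).
f(e1) = 1*e1 + 1*e2
f(e2) = 3*e1 - 3*e2
f(e1) ^ f(e2) = (1*e1 + 1*e2) ^ (3*e1 - 3*e2)
= 1*(-3)*e12 + 1*3*e21
= (-3 - 3)*e12
= -6*e12
Coefficient = -6


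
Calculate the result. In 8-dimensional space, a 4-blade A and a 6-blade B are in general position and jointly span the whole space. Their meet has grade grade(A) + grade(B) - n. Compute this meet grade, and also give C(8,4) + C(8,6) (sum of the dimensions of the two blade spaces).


Meet grade = grade(A) + grade(B) - n
= 4 + 6 - 8 = 2
C(8,4) = 70
C(8,6) = 28
dim_A + dim_B = 70 + 28 = 98


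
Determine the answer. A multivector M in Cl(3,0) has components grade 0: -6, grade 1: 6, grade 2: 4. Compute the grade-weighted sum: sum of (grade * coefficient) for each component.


Grade-weighted sum = sum of grade_k * coefficient_k
0*(-6) = 0
1*6 = 6
2*4 = 8
Total = 0 + 6 + 8 = 14


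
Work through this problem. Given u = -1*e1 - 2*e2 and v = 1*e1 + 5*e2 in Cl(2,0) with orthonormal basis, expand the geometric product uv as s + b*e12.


Expand: (-1*e1 - 2*e2)(1*e1 + 5*e2)
= (-1)*1*e1e1 + (-1)*5*e1e2 + (-2)*1*e2e1 + (-2)*5*e2e2
Using e1^2 = e2^2 = 1, e2e1 = -e1e2:
Scalar part s = (-1)*1 + (-2)*5 = -1 + (-10) = -11
Bivector part b = (-1)*5 - (-2)*1 = -5 - (-2) = -3
uv = -11 - 3*e12


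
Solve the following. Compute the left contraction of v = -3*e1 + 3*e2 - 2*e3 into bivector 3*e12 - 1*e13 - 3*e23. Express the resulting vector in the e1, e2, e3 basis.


Left contraction v _| B = <vB>_1 (grade-1 part of the geometric product vB).
Using e1_|e12 = e2, e2_|e12 = -e1, e1_|e13 = e3, e3_|e13 = -e1, e2_|e23 = e3, e3_|e23 = -e2:
e1 coeff: -v2*b12 - v3*b13 = -(3)*(3) - (-2)*(-1) = -11
e2 coeff: v1*b12 - v3*b23 = (-3)*(3) - (-2)*(-3) = -15
e3 coeff: v1*b13 + v2*b23 = (-3)*(-1) + (3)*(-3) = -6
v _| B = -11*e1 - 15*e2 - 6*e3


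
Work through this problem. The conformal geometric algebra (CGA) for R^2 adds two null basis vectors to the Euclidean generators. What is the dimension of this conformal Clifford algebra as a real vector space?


The conformal model of R^2 uses Cl(3,1): the 2 Euclidean generators plus two extra orthogonal generators e+ (e+^2 = +1) and e- (e-^2 = -1), from which the null vectors e0, einf are built.
Number of generators m = 2 + 2 = 4.
dim Cl(p,q) = 2^m = 2^4 = 16


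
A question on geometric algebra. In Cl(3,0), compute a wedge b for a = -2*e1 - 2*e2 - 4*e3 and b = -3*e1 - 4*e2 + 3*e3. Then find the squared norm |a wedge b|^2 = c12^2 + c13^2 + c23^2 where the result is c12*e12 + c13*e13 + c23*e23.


a wedge b = (a1*b2 - a2*b1)*e12 + (a1*b3 - a3*b1)*e13 + (a2*b3 - a3*b2)*e23
e12 coeff: (-2)*(-4) - (-2)*(-3) = 8 - 6 = 2
e13 coeff: (-2)*3 - (-4)*(-3) = -6 - 12 = -18
e23 coeff: (-2)*3 - (-4)*(-4) = -6 - 16 = -22
|a wedge b|^2 = 2^2 + (-18)^2 + (-22)^2
= 4 + 324 + 484
= 812


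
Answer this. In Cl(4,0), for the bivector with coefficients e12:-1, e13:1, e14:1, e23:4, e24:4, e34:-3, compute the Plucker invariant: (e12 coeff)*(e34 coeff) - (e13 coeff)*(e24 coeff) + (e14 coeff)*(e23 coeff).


Plucker relation: af - be + cd
a*f = (-1)*(-3) = 3
b*e = 1*4 = 4
c*d = 1*4 = 4
af - be + cd = 3 - 4 + 4
= 3


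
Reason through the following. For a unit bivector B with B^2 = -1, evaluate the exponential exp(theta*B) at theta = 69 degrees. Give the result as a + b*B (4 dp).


For a unit bivector B with B^2 = -1, the exponential series gives
e^(theta*B) = cos(theta) + sin(theta)*B (the GA analogue of Euler's formula).
theta = 69 degrees = 1.204277 rad
cos(69 deg) = 0.3584
sin(69 deg) = 0.9336
exp(theta*B) = 0.3584 + 0.9336*B


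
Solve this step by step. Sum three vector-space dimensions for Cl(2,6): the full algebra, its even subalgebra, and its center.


n = 2 + 6 = 8
Total dim = 2^8 = 256
Even subalgebra dim = 2^7 = 128
n is even, so center dim = 1
Sum = 256 + 128 + 1 = 385


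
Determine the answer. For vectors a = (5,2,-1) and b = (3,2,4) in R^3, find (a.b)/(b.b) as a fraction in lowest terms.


Projection coefficient = (a . b) / (b . b)
a . b = 5*3 + 2*2 + (-1)*4
= 15 + 4 + (-4) = 15
b . b = 3^2 + 2^2 + 4^2
= 9 + 4 + 16 = 29
Coefficient = 15/29
In lowest terms: 15/29


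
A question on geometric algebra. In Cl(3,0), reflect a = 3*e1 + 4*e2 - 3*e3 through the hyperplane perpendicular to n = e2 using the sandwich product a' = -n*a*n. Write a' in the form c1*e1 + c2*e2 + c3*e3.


Reflection formula: a' = -n*a*n, with n = e2 (unit vector, n^2 = 1).
For reflection through hyperplane perp to e2:
The component along e2 flips sign, others stay.
a = (3, 4, -3)
a' = (3, -4, -3)
a' = 3*e1 - 4*e2 - 3*e3


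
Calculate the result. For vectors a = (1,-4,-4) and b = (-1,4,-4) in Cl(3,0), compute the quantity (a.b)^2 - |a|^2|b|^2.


a . b = 1*(-1) + (-4)*4 + (-4)*(-4)
= -1 + (-16) + 16 = -1
|a|^2 = 1^2 + (-4)^2 + (-4)^2 = 33
|b|^2 = (-1)^2 + 4^2 + (-4)^2 = 33
(a.b)^2 = (-1)^2 = 1
|a|^2 * |b|^2 = 33 * 33 = 1089
Result = 1 - 1089 = -1088


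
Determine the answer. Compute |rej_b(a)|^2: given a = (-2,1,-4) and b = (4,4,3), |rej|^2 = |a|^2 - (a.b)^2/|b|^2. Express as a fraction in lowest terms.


|a|^2 = (-2)^2 + 1^2 + (-4)^2 = 21
|b|^2 = 4^2 + 4^2 + 3^2 = 41
a . b = (-2)*4 + 1*4 + (-4)*3 = -16
(a.b)^2 = (-16)^2 = 256
|rej|^2 = 21 - 256/41
= (861 - 256)/41
= 605/41
In lowest terms: 605/41


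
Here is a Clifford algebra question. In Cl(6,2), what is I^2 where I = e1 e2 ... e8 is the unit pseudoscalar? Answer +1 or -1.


The pseudoscalar I = e1...e_n (product of all n generators) of Cl(p,q) satisfies I^2 = (-1)^(q + n(n-1)/2).
p = 6, q = 2, n = p + q = 8
n(n-1)/2 = 8 * 7 / 2 = 28
Exponent = q + n(n-1)/2 = 2 + 28 = 30
I^2 = (-1)^30 = +1


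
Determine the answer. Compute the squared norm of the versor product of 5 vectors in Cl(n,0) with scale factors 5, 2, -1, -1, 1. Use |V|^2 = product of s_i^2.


Each vector v_i has |v_i|^2 = s_i^2
Squared scales: 5^2 = 25, 2^2 = 4, (-1)^2 = 1, (-1)^2 = 1, 1^2 = 1
|V|^2 = 25 * 4 * 1 * 1 * 1
= 100


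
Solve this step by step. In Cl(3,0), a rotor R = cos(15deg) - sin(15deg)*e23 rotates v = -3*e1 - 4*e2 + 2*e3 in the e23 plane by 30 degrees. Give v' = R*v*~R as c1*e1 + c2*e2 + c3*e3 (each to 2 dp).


Rotor R = cos(15deg) - sin(15deg)*e23
Rotation angle theta = 2 * 15 = 30 degrees in the e23 plane (e2 -> e3).
The component perpendicular to the plane (e1) is invariant: v'_1 = v1 = -3.00
cos(30deg) = 0.8660, sin(30deg) = 0.5000
v'_2 = v2*cos(theta) - v3*sin(theta) = -4*0.8660 - 2*0.5000 = -4.46
v'_3 = v2*sin(theta) + v3*cos(theta) = -4*0.5000 + 2*0.8660 = -0.27
v' = -3.00*e1 - 4.46*e2 - 0.27*e3


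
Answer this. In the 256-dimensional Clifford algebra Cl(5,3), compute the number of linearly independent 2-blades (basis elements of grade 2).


Number of grade-k basis blades in Cl(p,q) with n = p + q is C(n, k).
n = 5 + 3 = 8
C(8, 2) = 8! / (2! * 6!)
= 40320 / (2 * 720)
= 28


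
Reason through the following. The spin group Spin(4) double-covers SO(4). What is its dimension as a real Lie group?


Spin(n) double-covers SO(n); both have Lie algebra so(n) of dimension n(n-1)/2.
n = 4
n(n-1) = 4 * 3 = 12
dim Spin(4) = 12/2 = 6


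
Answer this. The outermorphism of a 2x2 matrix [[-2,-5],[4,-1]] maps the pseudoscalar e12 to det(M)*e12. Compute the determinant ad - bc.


The outermorphism of a linear map f sends e1^e2 to f(e1)^f(e2).
f(e1) = -2*e1 + 4*e2
f(e2) = -5*e1 - 1*e2
f(e1) ^ f(e2) = (-2*e1 + 4*e2) ^ (-5*e1 - 1*e2)
= (-2)*(-1)*e12 + 4*(-5)*e21
= (2 - (-20))*e12
= 22*e12
Coefficient = 22


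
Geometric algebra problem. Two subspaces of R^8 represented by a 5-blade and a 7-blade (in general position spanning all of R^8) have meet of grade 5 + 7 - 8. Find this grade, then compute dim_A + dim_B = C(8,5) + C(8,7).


Meet grade = grade(A) + grade(B) - n
= 5 + 7 - 8 = 4
C(8,5) = 56
C(8,7) = 8
dim_A + dim_B = 56 + 8 = 64


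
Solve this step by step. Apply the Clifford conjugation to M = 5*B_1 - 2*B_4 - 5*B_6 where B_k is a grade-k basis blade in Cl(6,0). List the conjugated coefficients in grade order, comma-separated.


Clifford conjugate sign for grade k: (-1)^(k(k+1)/2)
Grade 1: (-1)^(1*2/2) = (-1)^1 = -1, coeff 5 -> -5
Grade 4: (-1)^(4*5/2) = (-1)^10 = 1, coeff -2 -> -2
Grade 6: (-1)^(6*7/2) = (-1)^21 = -1, coeff -5 -> 5
Conjugated coefficients: -5, -2, 5


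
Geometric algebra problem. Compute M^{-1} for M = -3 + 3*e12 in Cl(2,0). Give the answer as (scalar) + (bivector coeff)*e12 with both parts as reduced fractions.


M = -3 + 3*e12, where e12^2 = -1.
Since M commutes with its reverse ~M = a - b*e12, M * ~M = a^2 - b^2*e12^2 = a^2 + b^2.
So M^{-1} = ~M / (a^2 + b^2) = (a - b*e12)/(a^2 + b^2).
a^2 + b^2 = 9 + 9 = 18
Scalar part = -3/18 = -1/6
Bivector coeff = -3/18 = -1/6
M^{-1} = -1/6 - 1/6*e12


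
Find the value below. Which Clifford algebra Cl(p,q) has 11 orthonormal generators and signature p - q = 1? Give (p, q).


We need p + q = 11 and p - q = 1.
Adding: 2p = 11 + 1 = 12, so p = 6.
Then q = 11 - 6 = 5.
(p, q) = (6, 5)


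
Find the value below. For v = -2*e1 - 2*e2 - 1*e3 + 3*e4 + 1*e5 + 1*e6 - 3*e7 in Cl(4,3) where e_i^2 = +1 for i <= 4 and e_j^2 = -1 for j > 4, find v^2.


v^2 = sum of c_i^2 * e_i^2
Positive signature terms (e_i^2 = +1): (-2)^2 + (-2)^2 + (-1)^2 + 3^2 = 18
Negative signature terms (e_j^2 = -1): 1^2 + 1^2 + (-3)^2 = 11
v^2 = 18 - 11 = 7


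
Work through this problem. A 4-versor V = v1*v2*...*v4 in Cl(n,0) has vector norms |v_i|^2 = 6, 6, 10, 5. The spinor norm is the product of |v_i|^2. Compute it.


Spinor norm N(V) = |v1|^2 * |v2|^2 * ... * |v4|^2
= 6 * 6 * 10 * 5
Running product: 6, 36, 360, 1800
N(V) = 1800


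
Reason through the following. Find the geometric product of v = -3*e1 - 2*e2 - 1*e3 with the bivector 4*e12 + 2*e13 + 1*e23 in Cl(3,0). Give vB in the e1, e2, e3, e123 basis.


vB has grade-1 (vector) and grade-3 (trivector) parts: vB = (v _| B) + (v ^ B).
Vector part <vB>_1:
  e1: -v2*b12 - v3*b13 = -(-2)*(4) - (-1)*(2) = 10
  e2: v1*b12 - v3*b23 = (-3)*(4) - (-1)*(1) = -11
  e3: v1*b13 + v2*b23 = (-3)*(2) + (-2)*(1) = -8
Trivector part <vB>_3:
  e123: v1*b23 - v2*b13 + v3*b12 = (-3)*(1) - (-2)*(2) + (-1)*(4) = -3
vB = 10*e1 - 11*e2 - 8*e3 - 3*e123


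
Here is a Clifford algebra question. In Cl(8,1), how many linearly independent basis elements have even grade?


Even subalgebra dimension = 2^(n-1)
n = 8 + 1 = 9
2^(9 - 1) = 2^8 = 256
Verification: sum of C(9,k) for even k = 1 + 36 + 126 + 84 + 9 = 256
Result = 256


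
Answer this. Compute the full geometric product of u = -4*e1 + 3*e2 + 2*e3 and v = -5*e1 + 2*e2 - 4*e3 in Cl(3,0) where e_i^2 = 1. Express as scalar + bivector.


In Cl(3,0): e_i^2 = 1, e_ie_j = -e_je_i for i != j.
Scalar part = u . v = (-4)*(-5) + 3*2 + 2*(-4)
= 20 + 6 + (-8) = 18
e12 coeff = (-4)*2 - 3*(-5) = -8 - (-15) = 7
e13 coeff = (-4)*(-4) - 2*(-5) = 16 - (-10) = 26
e23 coeff = 3*(-4) - 2*2 = -12 - 4 = -16
uv = 18 + 7*e12 + 26*e13 - 16*e23


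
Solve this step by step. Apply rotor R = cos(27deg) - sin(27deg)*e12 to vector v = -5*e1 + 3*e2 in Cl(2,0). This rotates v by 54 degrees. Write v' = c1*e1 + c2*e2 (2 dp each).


Rotor R = cos(27deg) - sin(27deg)*e12
Rotation angle theta = 2 * 27 = 54 degrees
v' = R*v*~R rotates v by theta.
cos(54deg) = 0.5878, sin(54deg) = 0.8090
v'_1 = -5*cos(54deg) - 3*sin(54deg)
= -5*0.5878 - 3*0.8090
= -5.37
v'_2 = -5*sin(54deg) + 3*cos(54deg)
= -5*0.8090 + 3*0.5878
= -2.28
v' = -5.37*e1 - 2.28*e2


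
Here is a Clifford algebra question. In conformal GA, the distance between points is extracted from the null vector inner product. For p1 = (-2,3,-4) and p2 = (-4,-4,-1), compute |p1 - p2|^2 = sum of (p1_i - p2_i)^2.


p1 - p2 = (2, 7, -3)
|p1 - p2|^2 = 2^2 + 7^2 + (-3)^2
= 4 + 49 + 9
= 62


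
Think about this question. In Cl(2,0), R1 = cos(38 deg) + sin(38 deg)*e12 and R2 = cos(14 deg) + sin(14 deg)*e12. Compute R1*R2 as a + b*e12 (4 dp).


Same-plane rotors commute and their half-angles add:
R1*R2 = cos(a1 + a2) + sin(a1 + a2)*e12.
a1 + a2 = 38 + 14 = 52 deg
cos(52 deg) = 0.6157
sin(52 deg) = 0.7880
R1*R2 = 0.6157 + 0.7880*e12
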